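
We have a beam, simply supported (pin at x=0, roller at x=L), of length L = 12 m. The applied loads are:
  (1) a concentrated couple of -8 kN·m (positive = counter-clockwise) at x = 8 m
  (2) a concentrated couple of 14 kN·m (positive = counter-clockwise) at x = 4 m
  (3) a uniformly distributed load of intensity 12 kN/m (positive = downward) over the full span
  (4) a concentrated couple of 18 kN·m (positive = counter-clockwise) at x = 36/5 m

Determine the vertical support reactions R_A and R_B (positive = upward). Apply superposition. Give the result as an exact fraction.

Load 1 — applied couple M₀=-8 kN·m at a=8 m (b=L-a=4):
  R_A = M₀/L = (-8)/12 = -2/3 kN
  R_B = -M₀/L = -(-8)/12 = 2/3 kN
Load 2 — applied couple M₀=14 kN·m at a=4 m (b=L-a=8):
  R_A = M₀/L = 14/12 = 7/6 kN
  R_B = -M₀/L = -14/12 = -7/6 kN
Load 3 — uniform load w=12 kN/m over full span:
  R_A = wL/2 = 12·12/2 = 72 kN
  R_B = wL/2 = 12·12/2 = 72 kN
Load 4 — applied couple M₀=18 kN·m at a=36/5 m (b=L-a=24/5):
  R_A = M₀/L = 18/12 = 3/2 kN
  R_B = -M₀/L = -18/12 = -3/2 kN
Superposition: R_A = 74 kN, R_B = 70 kN

R_A = 74 kN, R_B = 70 kN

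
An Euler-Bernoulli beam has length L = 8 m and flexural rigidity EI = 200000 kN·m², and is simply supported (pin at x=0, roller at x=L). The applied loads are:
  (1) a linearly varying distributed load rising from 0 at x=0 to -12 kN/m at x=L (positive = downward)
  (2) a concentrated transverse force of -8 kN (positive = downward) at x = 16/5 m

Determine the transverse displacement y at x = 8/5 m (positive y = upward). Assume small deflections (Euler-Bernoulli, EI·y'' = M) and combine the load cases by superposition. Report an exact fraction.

y(8/5) = 56032/48828125 m

Load 1 — triangular load w₀=-12 kN/m (0→w₀ over full span):
  y_1 = -w₀x(7L⁴-10L²x²+3x⁴)/(360LEI) = -(-12)·(8/5)·(7·8⁴-10·8²·(8/5)²+3·(8/5)⁴)/(360·8·200000) = 44032/48828125 m
Load 2 — point force P=-8 kN at a=16/5 m (b=L-a=24/5):
  y_2 = -Pbx(L²-b²-x²)/(6LEI)  [x≤a] = -(-8)·(24/5)·(8/5)·(8²-(24/5)²-(8/5)²)/(6·8·200000) = 96/390625 m
Superposition: y = Σ y_i = 56032/48828125 m ≈ 0.001148 m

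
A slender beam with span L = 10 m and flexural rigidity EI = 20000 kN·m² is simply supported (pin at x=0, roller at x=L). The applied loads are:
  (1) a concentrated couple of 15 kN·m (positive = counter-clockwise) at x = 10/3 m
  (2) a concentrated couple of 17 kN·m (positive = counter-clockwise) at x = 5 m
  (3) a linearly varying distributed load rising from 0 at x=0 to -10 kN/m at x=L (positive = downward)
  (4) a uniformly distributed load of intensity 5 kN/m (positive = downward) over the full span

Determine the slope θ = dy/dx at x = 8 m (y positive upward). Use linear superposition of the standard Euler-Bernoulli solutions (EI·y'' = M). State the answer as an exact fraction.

θ(8) = -3703/3600000 rad

Load 1 — applied couple M₀=15 kN·m at a=10/3 m (b=L-a=20/3):
  θ_1 = (M₀x²/(2L)-M₀(x-a)+C₁)/EI  [x>a] with C₁=M₀(3b²-L²)/(6L)=25/3 = (15·8²/(2·10)-15·(8-(10/3))+(25/3))/20000 = -41/60000 rad
Load 2 — applied couple M₀=17 kN·m at a=5 m (b=L-a=5):
  θ_2 = (M₀x²/(2L)-M₀(x-a)+C₁)/EI  [x>a] with C₁=M₀(3b²-L²)/(6L)=-85/12 = (17·8²/(2·10)-17·(8-5)+(-85/12))/20000 = -221/1200000 rad
Load 3 — triangular load w₀=-10 kN/m (0→w₀ over full span):
  θ_3 = -w₀(7L⁴-30L²x²+15x⁴)/(360LEI) = -(-10)·(7·10⁴-30·10²·8²+15·8⁴)/(360·10·20000) = -757/90000 rad
Load 4 — uniform load w=5 kN/m over full span:
  θ_4 = -w(L³-6Lx²+4x³)/(24EI) = -5·(10³-6·10·8²+4·8³)/(24·20000) = 33/4000 rad
Superposition: θ = Σ θ_i = -3703/3600000 rad ≈ -0.001029 rad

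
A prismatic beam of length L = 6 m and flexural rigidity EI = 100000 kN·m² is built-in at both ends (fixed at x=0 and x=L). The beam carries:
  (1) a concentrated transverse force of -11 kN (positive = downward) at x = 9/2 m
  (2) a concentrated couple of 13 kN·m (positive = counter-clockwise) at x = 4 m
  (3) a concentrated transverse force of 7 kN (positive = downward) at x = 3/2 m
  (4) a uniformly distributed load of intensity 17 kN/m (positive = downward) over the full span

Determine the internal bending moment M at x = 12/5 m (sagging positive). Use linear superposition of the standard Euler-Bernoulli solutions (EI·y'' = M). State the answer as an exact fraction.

Load 1 — point force P=-11 kN at a=9/2 m (b=L-a=3/2):
  M_1 = Pb²(3a+b)x/L³ - Pab²/L²  [x≤a] = (-11)·(3/2)²·(3·(9/2)+(3/2))·(12/5)/6³ - (-11)·(9/2)·(3/2)²/6² = -33/32 kN·m
Load 2 — applied couple M₀=13 kN·m at a=4 m (b=L-a=2):
  M_2 = R_Ax - M_A  [x≤a] with R_A=26/9, M_A=13/3 = (26/9)·(12/5) - (13/3) = 13/5 kN·m
Load 3 — point force P=7 kN at a=3/2 m (b=L-a=9/2):
  M_3 = Pa²(a+3b)(L-x)/L³ - Pa²b/L²  [x>a] = 7·(3/2)²·((3/2)+3·(9/2))·(6-(12/5))/6³ - 7·(3/2)²·(9/2)/6² = 63/32 kN·m
Load 4 — uniform load w=17 kN/m over full span:
  M_4 = wLx/2 - wL²/12 - wx²/2 = 17·6·(12/5)/2 - 17·6²/12 - 17·(12/5)²/2 = 561/25 kN·m
Superposition: M = Σ M_i = 10391/400 kN·m ≈ 25.977500 kN·m

M(12/5) = 10391/400 kN·m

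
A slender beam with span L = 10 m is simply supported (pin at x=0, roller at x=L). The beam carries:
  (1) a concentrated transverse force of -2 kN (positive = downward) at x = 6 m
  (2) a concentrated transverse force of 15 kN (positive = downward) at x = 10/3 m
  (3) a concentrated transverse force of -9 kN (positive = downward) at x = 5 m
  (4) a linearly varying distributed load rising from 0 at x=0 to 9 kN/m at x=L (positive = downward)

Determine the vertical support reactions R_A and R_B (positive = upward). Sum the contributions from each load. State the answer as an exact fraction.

Load 1 — point force P=-2 kN at a=6 m (b=L-a=4):
  R_A = Pb/L = (-2)·4/10 = -4/5 kN
  R_B = Pa/L = (-2)·6/10 = -6/5 kN
Load 2 — point force P=15 kN at a=10/3 m (b=L-a=20/3):
  R_A = Pb/L = 15·(20/3)/10 = 10 kN
  R_B = Pa/L = 15·(10/3)/10 = 5 kN
Load 3 — point force P=-9 kN at a=5 m (b=L-a=5):
  R_A = Pb/L = (-9)·5/10 = -9/2 kN
  R_B = Pa/L = (-9)·5/10 = -9/2 kN
Load 4 — triangular load w₀=9 kN/m (0→w₀ over full span):
  R_A = w₀L/6 = 9·10/6 = 15 kN
  R_B = w₀L/3 = 9·10/3 = 30 kN
Superposition: R_A = 197/10 kN, R_B = 293/10 kN

R_A = 197/10 kN, R_B = 293/10 kN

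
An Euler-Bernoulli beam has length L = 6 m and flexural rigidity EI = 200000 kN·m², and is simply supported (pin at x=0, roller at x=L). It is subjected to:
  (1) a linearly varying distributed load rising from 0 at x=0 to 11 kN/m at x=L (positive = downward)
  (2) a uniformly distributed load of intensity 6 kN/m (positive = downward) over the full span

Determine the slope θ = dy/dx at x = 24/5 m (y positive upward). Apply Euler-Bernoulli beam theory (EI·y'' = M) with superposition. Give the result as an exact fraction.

θ(24/5) = 51711/125000000 rad

Load 1 — triangular load w₀=11 kN/m (0→w₀ over full span):
  θ_1 = -w₀(7L⁴-30L²x²+15x⁴)/(360LEI) = -11·(7·6⁴-30·6²·(24/5)²+15·(24/5)⁴)/(360·6·200000) = 24981/125000000 rad
Load 2 — uniform load w=6 kN/m over full span:
  θ_2 = -w(L³-6Lx²+4x³)/(24EI) = -6·(6³-6·6·(24/5)²+4·(24/5)³)/(24·200000) = 2673/12500000 rad
Superposition: θ = Σ θ_i = 51711/125000000 rad ≈ 0.000414 rad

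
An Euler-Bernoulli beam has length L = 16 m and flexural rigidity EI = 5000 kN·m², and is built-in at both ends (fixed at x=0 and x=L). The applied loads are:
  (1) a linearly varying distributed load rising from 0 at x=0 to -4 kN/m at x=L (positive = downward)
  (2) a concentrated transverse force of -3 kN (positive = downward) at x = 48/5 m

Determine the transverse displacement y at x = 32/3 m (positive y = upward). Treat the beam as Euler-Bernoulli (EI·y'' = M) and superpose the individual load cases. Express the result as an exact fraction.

y(32/3) = 3836672/56953125 m

Load 1 — triangular load w₀=-4 kN/m (0→w₀ over full span):
  y_1 = -w₀x²(L-x)²(x+2L)/(120LEI) = -(-4)·(32/3)²·(16-(32/3))²·((32/3)+2·16)/(120·16·5000) = 131072/2278125 m
Load 2 — point force P=-3 kN at a=48/5 m (b=L-a=32/5):
  y_2 = -Pa²(L-x)²(3bL-(3b+a)(L-x))/(6L³EI)  [x>a] = -(-3)·(48/5)²·(16-(32/3))²·(3·(32/5)·16-(3·(32/5)+(48/5))·(16-(32/3)))/(6·16³·5000) = 768/78125 m
Superposition: y = Σ y_i = 3836672/56953125 m ≈ 0.067365 m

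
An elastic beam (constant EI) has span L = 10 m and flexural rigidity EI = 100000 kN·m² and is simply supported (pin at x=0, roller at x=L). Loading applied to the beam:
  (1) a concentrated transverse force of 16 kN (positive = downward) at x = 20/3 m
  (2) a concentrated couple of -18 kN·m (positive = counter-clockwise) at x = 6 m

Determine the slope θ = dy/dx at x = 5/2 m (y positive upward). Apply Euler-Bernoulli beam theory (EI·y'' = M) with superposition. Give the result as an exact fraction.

Load 1 — point force P=16 kN at a=20/3 m (b=L-a=10/3):
  θ_1 = -Pb(L²-b²-3x²)/(6LEI)  [x≤a] = -16·(10/3)·(10²-(10/3)²-3·(5/2)²)/(6·10·100000) = -101/162000 rad
Load 2 — applied couple M₀=-18 kN·m at a=6 m (b=L-a=4):
  θ_2 = (M₀x²/(2L)+C₁)/EI  [x≤a] with C₁=M₀(3b²-L²)/(6L)=78/5 = ((-18)·(5/2)²/(2·10)+(78/5))/100000 = 399/4000000 rad
Superposition: θ = Σ θ_i = -169681/324000000 rad ≈ -0.000524 rad

θ(5/2) = -169681/324000000 rad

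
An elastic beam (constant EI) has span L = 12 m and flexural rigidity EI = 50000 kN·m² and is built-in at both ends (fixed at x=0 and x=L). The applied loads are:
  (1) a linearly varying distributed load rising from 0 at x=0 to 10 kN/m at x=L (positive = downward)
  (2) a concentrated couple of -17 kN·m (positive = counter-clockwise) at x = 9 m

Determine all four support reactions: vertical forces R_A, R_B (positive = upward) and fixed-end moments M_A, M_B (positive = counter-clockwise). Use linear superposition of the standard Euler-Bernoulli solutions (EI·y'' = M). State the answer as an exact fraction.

R_A = 525/32 kN, M_A = 683/16 kN·m, R_B = 1395/32 kN, M_B = -1101/16 kN·m

Load 1 — triangular load w₀=10 kN/m (0→w₀ over full span):
  R_A = 3w₀L/20 = 3·10·12/20 = 18 kN
  M_A = w₀L²/30 = 10·12²/30 = 48 kN·m
  R_B = 7w₀L/20 = 7·10·12/20 = 42 kN
  M_B = -w₀L²/20 = -10·12²/20 = -72 kN·m
Load 2 — applied couple M₀=-17 kN·m at a=9 m (b=L-a=3):
  R_A = 6M₀ab/L³ = 6·(-17)·9·3/12³ = -51/32 kN
  M_A = M₀b(2a-b)/L² = (-17)·3·(2·9-3)/12² = -85/16 kN·m
  R_B = -6M₀ab/L³ = -6·(-17)·9·3/12³ = 51/32 kN
  M_B = M₀a(2b-a)/L² = (-17)·9·(2·3-9)/12² = 51/16 kN·m
Superposition: R_A = 525/32 kN, M_A = 683/16 kN·m, R_B = 1395/32 kN, M_B = -1101/16 kN·m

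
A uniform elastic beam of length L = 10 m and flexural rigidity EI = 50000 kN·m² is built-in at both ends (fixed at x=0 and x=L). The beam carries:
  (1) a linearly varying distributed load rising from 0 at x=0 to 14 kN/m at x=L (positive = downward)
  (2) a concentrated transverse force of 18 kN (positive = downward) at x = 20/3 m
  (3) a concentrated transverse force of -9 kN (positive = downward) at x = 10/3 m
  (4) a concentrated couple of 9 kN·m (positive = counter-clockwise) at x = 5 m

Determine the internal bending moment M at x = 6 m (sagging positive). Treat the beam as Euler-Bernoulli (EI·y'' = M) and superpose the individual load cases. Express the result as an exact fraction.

M(6) = 2267/60 kN·m

Load 1 — triangular load w₀=14 kN/m (0→w₀ over full span):
  M_1 = 3w₀Lx/20 - w₀L²/30 - w₀x³/(6L) = 3·14·10·6/20 - 14·10²/30 - 14·6³/(6·10) = 434/15 kN·m
Load 2 — point force P=18 kN at a=20/3 m (b=L-a=10/3):
  M_2 = Pb²(3a+b)x/L³ - Pab²/L²  [x≤a] = 18·(10/3)²·(3·(20/3)+(10/3))·6/10³ - 18·(20/3)·(10/3)²/10² = 44/3 kN·m
Load 3 — point force P=-9 kN at a=10/3 m (b=L-a=20/3):
  M_3 = Pa²(a+3b)(L-x)/L³ - Pa²b/L²  [x>a] = (-9)·(10/3)²·((10/3)+3·(20/3))·(10-6)/10³ - (-9)·(10/3)²·(20/3)/10² = -8/3 kN·m
Load 4 — applied couple M₀=9 kN·m at a=5 m (b=L-a=5):
  M_4 = R_Ax - M_A - M₀  [x>a] with R_A=27/20, M_A=9/4 = (27/20)·6 - (9/4) - 9 = -63/20 kN·m
Superposition: M = Σ M_i = 2267/60 kN·m ≈ 37.783333 kN·m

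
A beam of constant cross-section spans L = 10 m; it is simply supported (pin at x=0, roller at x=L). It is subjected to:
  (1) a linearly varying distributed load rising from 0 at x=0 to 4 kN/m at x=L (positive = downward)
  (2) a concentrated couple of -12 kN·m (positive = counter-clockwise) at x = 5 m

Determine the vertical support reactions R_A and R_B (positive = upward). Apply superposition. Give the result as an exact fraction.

Load 1 — triangular load w₀=4 kN/m (0→w₀ over full span):
  R_A = w₀L/6 = 4·10/6 = 20/3 kN
  R_B = w₀L/3 = 4·10/3 = 40/3 kN
Load 2 — applied couple M₀=-12 kN·m at a=5 m (b=L-a=5):
  R_A = M₀/L = (-12)/10 = -6/5 kN
  R_B = -M₀/L = -(-12)/10 = 6/5 kN
Superposition: R_A = 82/15 kN, R_B = 218/15 kN

R_A = 82/15 kN, R_B = 218/15 kN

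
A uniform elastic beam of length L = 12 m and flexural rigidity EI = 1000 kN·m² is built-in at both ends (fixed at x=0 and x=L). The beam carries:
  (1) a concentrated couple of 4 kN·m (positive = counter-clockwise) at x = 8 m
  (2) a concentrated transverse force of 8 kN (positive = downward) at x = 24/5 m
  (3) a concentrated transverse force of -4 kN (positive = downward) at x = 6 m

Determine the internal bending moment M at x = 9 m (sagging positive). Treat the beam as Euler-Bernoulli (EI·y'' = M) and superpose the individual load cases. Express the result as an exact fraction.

M(9) = -788/375 kN·m

Load 1 — applied couple M₀=4 kN·m at a=8 m (b=L-a=4):
  M_1 = R_Ax - M_A - M₀  [x>a] with R_A=4/9, M_A=4/3 = (4/9)·9 - (4/3) - 4 = -4/3 kN·m
Load 2 — point force P=8 kN at a=24/5 m (b=L-a=36/5):
  M_2 = Pa²(a+3b)(L-x)/L³ - Pa²b/L²  [x>a] = 8·(24/5)²·((24/5)+3·(36/5))·(12-9)/12³ - 8·(24/5)²·(36/5)/12² = -96/125 kN·m
Load 3 — point force P=-4 kN at a=6 m (b=L-a=6):
  M_3 = Pa²(a+3b)(L-x)/L³ - Pa²b/L²  [x>a] = (-4)·6²·(6+3·6)·(12-9)/12³ - (-4)·6²·6/12² = 0 kN·m
Superposition: M = Σ M_i = -788/375 kN·m ≈ -2.101333 kN·m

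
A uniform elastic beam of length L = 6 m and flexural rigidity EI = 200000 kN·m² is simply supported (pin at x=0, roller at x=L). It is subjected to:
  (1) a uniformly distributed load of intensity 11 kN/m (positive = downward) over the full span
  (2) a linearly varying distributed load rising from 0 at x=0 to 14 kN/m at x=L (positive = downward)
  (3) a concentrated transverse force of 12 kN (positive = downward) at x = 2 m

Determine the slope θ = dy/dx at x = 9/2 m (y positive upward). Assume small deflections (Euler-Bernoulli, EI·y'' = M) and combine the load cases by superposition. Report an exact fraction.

Load 1 — uniform load w=11 kN/m over full span:
  θ_1 = -w(L³-6Lx²+4x³)/(24EI) = -11·(6³-6·6·(9/2)²+4·(9/2)³)/(24·200000) = 1089/3200000 rad
Load 2 — triangular load w₀=14 kN/m (0→w₀ over full span):
  θ_2 = -w₀(7L⁴-30L²x²+15x⁴)/(360LEI) = -14·(7·6⁴-30·6²·(9/2)²+15·(9/2)⁴)/(360·6·200000) = 27573/128000000 rad
Load 3 — point force P=12 kN at a=2 m (b=L-a=4):
  θ_3 = -Pa(2L²-6Lx+3x²+a²)/(6LEI)  [x>a] = -12·2·(2·6²-6·6·(9/2)+3·(9/2)²+2²)/(6·6·200000) = 101/1200000 rad
Superposition: θ = Σ θ_i = 245719/384000000 rad ≈ 0.000640 rad

θ(9/2) = 245719/384000000 rad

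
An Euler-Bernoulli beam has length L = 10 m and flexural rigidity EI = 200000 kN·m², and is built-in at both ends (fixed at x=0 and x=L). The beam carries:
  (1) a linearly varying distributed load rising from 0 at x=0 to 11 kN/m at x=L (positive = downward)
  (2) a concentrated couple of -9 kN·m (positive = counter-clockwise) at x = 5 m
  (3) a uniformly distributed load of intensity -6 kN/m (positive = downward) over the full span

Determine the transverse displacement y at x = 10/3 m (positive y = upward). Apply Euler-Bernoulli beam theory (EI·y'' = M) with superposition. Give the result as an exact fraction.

y(10/3) = 1283/11664000 m

Load 1 — triangular load w₀=11 kN/m (0→w₀ over full span):
  y_1 = -w₀x²(L-x)²(x+2L)/(120LEI) = -11·(10/3)²·(10-(10/3))²·((10/3)+2·10)/(120·10·200000) = -77/145800 m
Load 2 — applied couple M₀=-9 kN·m at a=5 m (b=L-a=5):
  y_2 = (R_Ax³/6 - M_Ax²/2)/EI  [x≤a] with R_A=-27/20, M_A=-9/4 = ((-27/20)·(10/3)³/6 - (-9/4)·(10/3)²/2)/200000 = 1/48000 m
Load 3 — uniform load w=-6 kN/m over full span:
  y_3 = -wx²(L-x)²/(24EI) = -(-6)·(10/3)²·(10-(10/3))²/(24·200000) = 1/1620 m
Superposition: y = Σ y_i = 1283/11664000 m ≈ 0.000110 m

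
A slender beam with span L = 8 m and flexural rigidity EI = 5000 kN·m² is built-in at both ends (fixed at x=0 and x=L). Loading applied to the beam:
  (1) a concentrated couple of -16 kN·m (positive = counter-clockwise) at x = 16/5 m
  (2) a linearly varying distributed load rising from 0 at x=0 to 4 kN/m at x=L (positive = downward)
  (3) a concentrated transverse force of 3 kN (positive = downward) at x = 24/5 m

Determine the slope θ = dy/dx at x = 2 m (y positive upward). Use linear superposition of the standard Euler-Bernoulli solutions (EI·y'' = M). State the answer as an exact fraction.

θ(2) = -1527/625000 rad

Load 1 — applied couple M₀=-16 kN·m at a=16/5 m (b=L-a=24/5):
  θ_1 = (R_Ax²/2 - M_Ax)/EI  [x≤a] with R_A=-72/25, M_A=-48/25 = ((-72/25)·2²/2 - (-48/25)·2)/5000 = -6/15625 rad
Load 2 — triangular load w₀=4 kN/m (0→w₀ over full span):
  θ_2 = -w₀(2x(L-x)(L-2x)(x+2L)+x²(L-x)²)/(120LEI) = -4·(2·2·(8-2)·(8-2·2)·(2+2·8)+2²·(8-2)²)/(120·8·5000) = -39/25000 rad
Load 3 — point force P=3 kN at a=24/5 m (b=L-a=16/5):
  θ_3 = -Pb²x(2aL-(3a+b)x)/(2L³EI)  [x≤a] = -3·(16/5)²·2·(2·(24/5)·8-(3·(24/5)+(16/5))·2)/(2·8³·5000) = -39/78125 rad
Superposition: θ = Σ θ_i = -1527/625000 rad ≈ -0.002443 rad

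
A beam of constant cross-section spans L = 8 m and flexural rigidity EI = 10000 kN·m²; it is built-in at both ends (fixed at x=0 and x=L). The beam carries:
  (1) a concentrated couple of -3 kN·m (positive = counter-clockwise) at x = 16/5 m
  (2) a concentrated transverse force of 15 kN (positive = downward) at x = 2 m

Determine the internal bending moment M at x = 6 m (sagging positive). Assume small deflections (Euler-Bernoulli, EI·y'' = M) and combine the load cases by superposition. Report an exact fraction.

Load 1 — applied couple M₀=-3 kN·m at a=16/5 m (b=L-a=24/5):
  M_1 = R_Ax - M_A - M₀  [x>a] with R_A=-27/50, M_A=-9/25 = (-27/50)·6 - (-9/25) - (-3) = 3/25 kN·m
Load 2 — point force P=15 kN at a=2 m (b=L-a=6):
  M_2 = Pa²(a+3b)(L-x)/L³ - Pa²b/L²  [x>a] = 15·2²·(2+3·6)·(8-6)/8³ - 15·2²·6/8² = -15/16 kN·m
Superposition: M = Σ M_i = -327/400 kN·m ≈ -0.817500 kN·m

M(6) = -327/400 kN·m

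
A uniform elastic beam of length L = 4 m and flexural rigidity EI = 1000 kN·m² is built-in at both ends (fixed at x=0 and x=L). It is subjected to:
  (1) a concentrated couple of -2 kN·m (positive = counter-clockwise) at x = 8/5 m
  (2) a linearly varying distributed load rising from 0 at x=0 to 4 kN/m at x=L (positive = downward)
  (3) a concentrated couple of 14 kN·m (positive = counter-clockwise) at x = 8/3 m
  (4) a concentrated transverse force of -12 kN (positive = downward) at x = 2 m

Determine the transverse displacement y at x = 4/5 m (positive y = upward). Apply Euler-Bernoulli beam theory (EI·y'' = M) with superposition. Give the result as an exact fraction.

y(4/5) = -2678/17578125 m

Load 1 — applied couple M₀=-2 kN·m at a=8/5 m (b=L-a=12/5):
  y_1 = (R_Ax³/6 - M_Ax²/2)/EI  [x≤a] with R_A=-18/25, M_A=-6/25 = ((-18/25)·(4/5)³/6 - (-6/25)·(4/5)²/2)/1000 = 6/390625 m
Load 2 — triangular load w₀=4 kN/m (0→w₀ over full span):
  y_2 = -w₀x²(L-x)²(x+2L)/(120LEI) = -4·(4/5)²·(4-(4/5))²·((4/5)+2·4)/(120·4·1000) = -2816/5859375 m
Load 3 — applied couple M₀=14 kN·m at a=8/3 m (b=L-a=4/3):
  y_3 = (R_Ax³/6 - M_Ax²/2)/EI  [x≤a] with R_A=14/3, M_A=14/3 = ((14/3)·(4/5)³/6 - (14/3)·(4/5)²/2)/1000 = -154/140625 m
Load 4 — point force P=-12 kN at a=2 m (b=L-a=2):
  y_4 = -Pb²x²(3aL-(3a+b)x)/(6L³EI)  [x≤a] = -(-12)·2²·(4/5)²·(3·2·4-(3·2+2)·(4/5))/(6·4³·1000) = 22/15625 m
Superposition: y = Σ y_i = -2678/17578125 m ≈ -0.000152 m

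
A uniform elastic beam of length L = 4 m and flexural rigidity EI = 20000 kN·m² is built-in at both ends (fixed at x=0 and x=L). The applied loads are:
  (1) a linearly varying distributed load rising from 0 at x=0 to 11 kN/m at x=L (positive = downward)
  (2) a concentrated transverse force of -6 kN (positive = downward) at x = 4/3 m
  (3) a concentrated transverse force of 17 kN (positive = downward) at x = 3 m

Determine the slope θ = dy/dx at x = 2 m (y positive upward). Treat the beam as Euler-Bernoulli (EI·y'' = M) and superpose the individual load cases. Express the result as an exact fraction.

Load 1 — triangular load w₀=11 kN/m (0→w₀ over full span):
  θ_1 = -w₀(2x(L-x)(L-2x)(x+2L)+x²(L-x)²)/(120LEI) = -11·(2·2·(4-2)·(4-2·2)·(2+2·4)+2²·(4-2)²)/(120·4·20000) = -11/600000 rad
Load 2 — point force P=-6 kN at a=4/3 m (b=L-a=8/3):
  θ_2 = Pa²(L-x)(2bL-(3b+a)(L-x))/(2L³EI)  [x>a] = (-6)·(4/3)²·(4-2)·(2·(8/3)·4-(3·(8/3)+(4/3))·(4-2))/(2·4³·20000) = -1/45000 rad
Load 3 — point force P=17 kN at a=3 m (b=L-a=1):
  θ_3 = -Pb²x(2aL-(3a+b)x)/(2L³EI)  [x≤a] = -17·1²·2·(2·3·4-(3·3+1)·2)/(2·4³·20000) = -17/320000 rad
Superposition: θ = Σ θ_i = -1349/14400000 rad ≈ -0.000094 rad

θ(2) = -1349/14400000 rad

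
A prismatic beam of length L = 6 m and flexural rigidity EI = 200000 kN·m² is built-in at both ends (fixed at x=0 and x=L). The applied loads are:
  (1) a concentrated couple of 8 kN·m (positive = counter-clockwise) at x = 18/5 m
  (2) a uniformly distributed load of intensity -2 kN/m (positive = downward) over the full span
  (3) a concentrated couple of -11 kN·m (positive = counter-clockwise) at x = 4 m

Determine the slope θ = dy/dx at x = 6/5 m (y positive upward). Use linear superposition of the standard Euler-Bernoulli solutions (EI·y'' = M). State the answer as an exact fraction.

θ(6/5) = 1377/62500000 rad

Load 1 — applied couple M₀=8 kN·m at a=18/5 m (b=L-a=12/5):
  θ_1 = (R_Ax²/2 - M_Ax)/EI  [x≤a] with R_A=48/25, M_A=64/25 = ((48/25)·(6/5)²/2 - (64/25)·(6/5))/200000 = -33/3906250 rad
Load 2 — uniform load w=-2 kN/m over full span:
  θ_2 = -wx(L-x)(L-2x)/(12EI) = -(-2)·(6/5)·(6-(6/5))·(6-2·(6/5))/(12·200000) = 27/1562500 rad
Load 3 — applied couple M₀=-11 kN·m at a=4 m (b=L-a=2):
  θ_3 = (R_Ax²/2 - M_Ax)/EI  [x≤a] with R_A=-22/9, M_A=-11/3 = ((-22/9)·(6/5)²/2 - (-11/3)·(6/5))/200000 = 33/2500000 rad
Superposition: θ = Σ θ_i = 1377/62500000 rad ≈ 0.000022 rad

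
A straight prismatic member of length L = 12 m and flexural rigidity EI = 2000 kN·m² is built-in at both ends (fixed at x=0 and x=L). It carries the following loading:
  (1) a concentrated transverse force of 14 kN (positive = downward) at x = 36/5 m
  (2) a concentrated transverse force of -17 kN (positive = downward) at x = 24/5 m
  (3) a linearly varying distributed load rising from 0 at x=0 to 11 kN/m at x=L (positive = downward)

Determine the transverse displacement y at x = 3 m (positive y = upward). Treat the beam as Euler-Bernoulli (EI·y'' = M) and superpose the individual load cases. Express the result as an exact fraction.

y(3) = -94509/1600000 m

Load 1 — point force P=14 kN at a=36/5 m (b=L-a=24/5):
  y_1 = -Pb²x²(3aL-(3a+b)x)/(6L³EI)  [x≤a] = -14·(24/5)²·3²·(3·(36/5)·12-(3·(36/5)+(24/5))·3)/(6·12³·2000) = -63/2500 m
Load 2 — point force P=-17 kN at a=24/5 m (b=L-a=36/5):
  y_2 = -Pb²x²(3aL-(3a+b)x)/(6L³EI)  [x≤a] = -(-17)·(36/5)²·3²·(3·(24/5)·12-(3·(24/5)+(36/5))·3)/(6·12³·2000) = 4131/100000 m
Load 3 — triangular load w₀=11 kN/m (0→w₀ over full span):
  y_3 = -w₀x²(L-x)²(x+2L)/(120LEI) = -11·3²·(12-3)²·(3+2·12)/(120·12·2000) = -24057/320000 m
Superposition: y = Σ y_i = -94509/1600000 m ≈ -0.059068 m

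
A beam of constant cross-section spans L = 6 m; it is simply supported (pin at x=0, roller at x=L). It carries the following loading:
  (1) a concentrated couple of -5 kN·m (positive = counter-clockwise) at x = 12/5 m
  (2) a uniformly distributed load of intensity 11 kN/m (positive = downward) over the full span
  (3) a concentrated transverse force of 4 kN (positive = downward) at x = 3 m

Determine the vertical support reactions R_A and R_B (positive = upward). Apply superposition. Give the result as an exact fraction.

Load 1 — applied couple M₀=-5 kN·m at a=12/5 m (b=L-a=18/5):
  R_A = M₀/L = (-5)/6 = -5/6 kN
  R_B = -M₀/L = -(-5)/6 = 5/6 kN
Load 2 — uniform load w=11 kN/m over full span:
  R_A = wL/2 = 11·6/2 = 33 kN
  R_B = wL/2 = 11·6/2 = 33 kN
Load 3 — point force P=4 kN at a=3 m (b=L-a=3):
  R_A = Pb/L = 4·3/6 = 2 kN
  R_B = Pa/L = 4·3/6 = 2 kN
Superposition: R_A = 205/6 kN, R_B = 215/6 kN

R_A = 205/6 kN, R_B = 215/6 kN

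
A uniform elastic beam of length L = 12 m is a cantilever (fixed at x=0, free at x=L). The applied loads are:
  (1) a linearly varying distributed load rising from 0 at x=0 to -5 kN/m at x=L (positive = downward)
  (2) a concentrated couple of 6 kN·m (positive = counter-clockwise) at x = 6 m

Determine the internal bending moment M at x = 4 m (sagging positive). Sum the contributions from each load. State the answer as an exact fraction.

M(4) = 1174/9 kN·m

Load 1 — triangular load w₀=-5 kN/m (0→w₀ over full span):
  M_1 = w₀Lx/2 - w₀L²/3 - w₀x³/(6L) = (-5)·12·4/2 - (-5)·12²/3 - (-5)·4³/(6·12) = 1120/9 kN·m
Load 2 — applied couple M₀=6 kN·m at a=6 m (b=L-a=6):
  M_2 = M₀  [x≤a] = 6 = 6 kN·m
Superposition: M = Σ M_i = 1174/9 kN·m ≈ 130.444444 kN·m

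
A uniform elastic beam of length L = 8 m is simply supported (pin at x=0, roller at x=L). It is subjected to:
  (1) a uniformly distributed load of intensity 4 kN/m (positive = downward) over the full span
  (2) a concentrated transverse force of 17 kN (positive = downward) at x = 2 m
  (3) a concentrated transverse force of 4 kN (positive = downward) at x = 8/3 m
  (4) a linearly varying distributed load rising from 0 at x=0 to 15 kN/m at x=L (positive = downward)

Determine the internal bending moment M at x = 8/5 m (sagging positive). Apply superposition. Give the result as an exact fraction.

Load 1 — uniform load w=4 kN/m over full span:
  M_1 = wx(L-x)/2 = 4·(8/5)·(8-(8/5))/2 = 512/25 kN·m
Load 2 — point force P=17 kN at a=2 m (b=L-a=6):
  M_2 = Pbx/L  [x≤a] = 17·6·(8/5)/8 = 102/5 kN·m
Load 3 — point force P=4 kN at a=8/3 m (b=L-a=16/3):
  M_3 = Pbx/L  [x≤a] = 4·(16/3)·(8/5)/8 = 64/15 kN·m
Load 4 — triangular load w₀=15 kN/m (0→w₀ over full span):
  M_4 = w₀Lx/6 - w₀x³/(6L) = 15·8·(8/5)/6 - 15·(8/5)³/(6·8) = 768/25 kN·m
Superposition: M = Σ M_i = 1138/15 kN·m ≈ 75.866667 kN·m

M(8/5) = 1138/15 kN·m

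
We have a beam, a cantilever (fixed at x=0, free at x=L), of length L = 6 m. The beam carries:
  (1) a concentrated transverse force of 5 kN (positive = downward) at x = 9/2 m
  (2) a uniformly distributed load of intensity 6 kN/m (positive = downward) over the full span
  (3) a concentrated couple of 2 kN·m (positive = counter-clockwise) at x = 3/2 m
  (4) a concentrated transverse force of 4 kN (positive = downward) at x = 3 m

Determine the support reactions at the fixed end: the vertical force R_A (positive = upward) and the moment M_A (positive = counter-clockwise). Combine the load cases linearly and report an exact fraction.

R_A = 45 kN, M_A = 281/2 kN·m

Load 1 — point force P=5 kN at a=9/2 m (b=L-a=3/2):
  R_A = P = 5 kN
  M_A = Pa = 5·(9/2) = 45/2 kN·m
Load 2 — uniform load w=6 kN/m over full span:
  R_A = wL = 6·6 = 36 kN
  M_A = wL²/2 = 6·6²/2 = 108 kN·m
Load 3 — applied couple M₀=2 kN·m at a=3/2 m (b=L-a=9/2):
  R_A = 0 kN
  M_A = -M₀ = -2 kN·m
Load 4 — point force P=4 kN at a=3 m (b=L-a=3):
  R_A = P = 4 kN
  M_A = Pa = 4·3 = 12 kN·m
Superposition: R_A = 45 kN, M_A = 281/2 kN·m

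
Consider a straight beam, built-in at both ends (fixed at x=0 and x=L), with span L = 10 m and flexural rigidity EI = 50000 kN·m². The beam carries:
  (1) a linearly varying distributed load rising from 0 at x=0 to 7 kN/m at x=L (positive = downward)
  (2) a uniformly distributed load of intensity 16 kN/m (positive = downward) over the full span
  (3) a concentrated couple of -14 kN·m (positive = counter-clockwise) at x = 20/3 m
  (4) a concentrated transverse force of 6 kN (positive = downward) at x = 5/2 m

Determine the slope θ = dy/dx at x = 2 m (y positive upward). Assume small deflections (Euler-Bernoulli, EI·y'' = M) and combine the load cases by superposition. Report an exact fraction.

θ(2) = -9317/3000000 rad

Load 1 — triangular load w₀=7 kN/m (0→w₀ over full span):
  θ_1 = -w₀(2x(L-x)(L-2x)(x+2L)+x²(L-x)²)/(120LEI) = -7·(2·2·(10-2)·(10-2·2)·(2+2·10)+2²·(10-2)²)/(120·10·50000) = -49/93750 rad
Load 2 — uniform load w=16 kN/m over full span:
  θ_2 = -wx(L-x)(L-2x)/(12EI) = -16·2·(10-2)·(10-2·2)/(12·50000) = -8/3125 rad
Load 3 — applied couple M₀=-14 kN·m at a=20/3 m (b=L-a=10/3):
  θ_3 = (R_Ax²/2 - M_Ax)/EI  [x≤a] with R_A=-28/15, M_A=-14/3 = ((-28/15)·2²/2 - (-14/3)·2)/50000 = 7/62500 rad
Load 4 — point force P=6 kN at a=5/2 m (b=L-a=15/2):
  θ_4 = -Pb²x(2aL-(3a+b)x)/(2L³EI)  [x≤a] = -6·(15/2)²·2·(2·(5/2)·10-(3·(5/2)+(15/2))·2)/(2·10³·50000) = -27/200000 rad
Superposition: θ = Σ θ_i = -9317/3000000 rad ≈ -0.003106 rad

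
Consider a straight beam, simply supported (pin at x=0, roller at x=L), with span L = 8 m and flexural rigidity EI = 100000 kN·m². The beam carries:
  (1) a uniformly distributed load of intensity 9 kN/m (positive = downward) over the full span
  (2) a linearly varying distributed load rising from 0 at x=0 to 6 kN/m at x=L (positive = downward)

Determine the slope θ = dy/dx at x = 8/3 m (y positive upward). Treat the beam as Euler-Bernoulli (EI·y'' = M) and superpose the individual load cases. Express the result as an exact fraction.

θ(8/3) = -1586/1265625 rad

Load 1 — uniform load w=9 kN/m over full span:
  θ_1 = -w(L³-6Lx²+4x³)/(24EI) = -9·(8³-6·8·(8/3)²+4·(8/3)³)/(24·100000) = -26/28125 rad
Load 2 — triangular load w₀=6 kN/m (0→w₀ over full span):
  θ_2 = -w₀(7L⁴-30L²x²+15x⁴)/(360LEI) = -6·(7·8⁴-30·8²·(8/3)²+15·(8/3)⁴)/(360·8·100000) = -416/1265625 rad
Superposition: θ = Σ θ_i = -1586/1265625 rad ≈ -0.001253 rad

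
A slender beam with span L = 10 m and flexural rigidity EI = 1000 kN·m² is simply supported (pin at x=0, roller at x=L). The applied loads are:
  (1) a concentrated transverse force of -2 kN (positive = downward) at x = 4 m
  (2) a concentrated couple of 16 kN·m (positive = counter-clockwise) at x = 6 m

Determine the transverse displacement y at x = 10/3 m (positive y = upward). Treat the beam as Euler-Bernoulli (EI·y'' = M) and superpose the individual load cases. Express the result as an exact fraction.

y(10/3) = -11/10125 m

Load 1 — point force P=-2 kN at a=4 m (b=L-a=6):
  y_1 = -Pbx(L²-b²-x²)/(6LEI)  [x≤a] = -(-2)·6·(10/3)·(10²-6²-(10/3)²)/(6·10·1000) = 119/3375 m
Load 2 — applied couple M₀=16 kN·m at a=6 m (b=L-a=4):
  y_2 = (M₀x³/(6L)+C₁x)/EI  [x≤a] with C₁=M₀(3b²-L²)/(6L)=-208/15 = (16·(10/3)³/(6·10)+(-208/15)·(10/3))/1000 = -368/10125 m
Superposition: y = Σ y_i = -11/10125 m ≈ -0.001086 m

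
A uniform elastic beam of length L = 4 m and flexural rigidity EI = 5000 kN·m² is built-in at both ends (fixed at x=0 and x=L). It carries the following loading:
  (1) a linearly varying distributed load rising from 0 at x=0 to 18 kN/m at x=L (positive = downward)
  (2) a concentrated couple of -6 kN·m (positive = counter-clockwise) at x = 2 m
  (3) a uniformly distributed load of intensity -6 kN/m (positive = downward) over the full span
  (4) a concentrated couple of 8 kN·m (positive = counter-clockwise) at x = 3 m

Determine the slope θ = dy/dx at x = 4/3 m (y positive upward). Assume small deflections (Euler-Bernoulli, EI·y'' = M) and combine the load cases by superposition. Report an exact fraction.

Load 1 — triangular load w₀=18 kN/m (0→w₀ over full span):
  θ_1 = -w₀(2x(L-x)(L-2x)(x+2L)+x²(L-x)²)/(120LEI) = -18·(2·(4/3)·(4-(4/3))·(4-2·(4/3))·((4/3)+2·4)+(4/3)²·(4-(4/3))²)/(120·4·5000) = -64/84375 rad
Load 2 — applied couple M₀=-6 kN·m at a=2 m (b=L-a=2):
  θ_2 = (R_Ax²/2 - M_Ax)/EI  [x≤a] with R_A=-9/4, M_A=-3/2 = ((-9/4)·(4/3)²/2 - (-3/2)·(4/3))/5000 = 0 rad
Load 3 — uniform load w=-6 kN/m over full span:
  θ_3 = -wx(L-x)(L-2x)/(12EI) = -(-6)·(4/3)·(4-(4/3))·(4-2·(4/3))/(12·5000) = 8/16875 rad
Load 4 — applied couple M₀=8 kN·m at a=3 m (b=L-a=1):
  θ_4 = (R_Ax²/2 - M_Ax)/EI  [x≤a] with R_A=9/4, M_A=5/2 = ((9/4)·(4/3)²/2 - (5/2)·(4/3))/5000 = -1/3750 rad
Superposition: θ = Σ θ_i = -31/56250 rad ≈ -0.000551 rad

θ(4/3) = -31/56250 rad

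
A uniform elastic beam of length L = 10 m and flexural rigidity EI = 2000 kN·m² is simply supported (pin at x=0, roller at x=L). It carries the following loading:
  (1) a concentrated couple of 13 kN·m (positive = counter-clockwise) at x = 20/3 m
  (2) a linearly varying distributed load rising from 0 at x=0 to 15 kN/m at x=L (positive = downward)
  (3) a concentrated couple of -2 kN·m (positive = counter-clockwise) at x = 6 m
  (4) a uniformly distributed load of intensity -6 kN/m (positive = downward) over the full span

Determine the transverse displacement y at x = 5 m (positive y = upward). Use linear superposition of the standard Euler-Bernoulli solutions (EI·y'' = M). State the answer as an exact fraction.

Load 1 — applied couple M₀=13 kN·m at a=20/3 m (b=L-a=10/3):
  y_1 = (M₀x³/(6L)+C₁x)/EI  [x≤a] with C₁=M₀(3b²-L²)/(6L)=-130/9 = (13·5³/(6·10)+(-130/9)·5)/2000 = -13/576 m
Load 2 — triangular load w₀=15 kN/m (0→w₀ over full span):
  y_2 = -w₀x(7L⁴-10L²x²+3x⁴)/(360LEI) = -15·5·(7·10⁴-10·10²·5²+3·5⁴)/(360·10·2000) = -125/256 m
Load 3 — applied couple M₀=-2 kN·m at a=6 m (b=L-a=4):
  y_3 = (M₀x³/(6L)+C₁x)/EI  [x≤a] with C₁=M₀(3b²-L²)/(6L)=26/15 = ((-2)·5³/(6·10)+(26/15)·5)/2000 = 9/4000 m
Load 4 — uniform load w=-6 kN/m over full span:
  y_4 = -wx(L³-2Lx²+x³)/(24EI) = -(-6)·5·(10³-2·10·5²+5³)/(24·2000) = 25/64 m
Superposition: y = Σ y_i = -33977/288000 m ≈ -0.117976 m

y(5) = -33977/288000 m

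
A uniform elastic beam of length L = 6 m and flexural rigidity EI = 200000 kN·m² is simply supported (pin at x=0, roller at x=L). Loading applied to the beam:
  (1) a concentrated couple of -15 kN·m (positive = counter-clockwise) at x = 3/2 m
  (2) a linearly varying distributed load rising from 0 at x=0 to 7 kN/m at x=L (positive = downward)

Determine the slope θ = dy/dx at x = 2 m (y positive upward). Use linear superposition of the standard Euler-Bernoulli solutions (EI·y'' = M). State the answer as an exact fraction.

θ(2) = -17273/144000000 rad

Load 1 — applied couple M₀=-15 kN·m at a=3/2 m (b=L-a=9/2):
  θ_1 = (M₀x²/(2L)-M₀(x-a)+C₁)/EI  [x>a] with C₁=M₀(3b²-L²)/(6L)=-165/16 = ((-15)·2²/(2·6)-(-15)·(2-(3/2))+(-165/16))/200000 = -1/25600 rad
Load 2 — triangular load w₀=7 kN/m (0→w₀ over full span):
  θ_2 = -w₀(7L⁴-30L²x²+15x⁴)/(360LEI) = -7·(7·6⁴-30·6²·2²+15·2⁴)/(360·6·200000) = -91/1125000 rad
Superposition: θ = Σ θ_i = -17273/144000000 rad ≈ -0.000120 rad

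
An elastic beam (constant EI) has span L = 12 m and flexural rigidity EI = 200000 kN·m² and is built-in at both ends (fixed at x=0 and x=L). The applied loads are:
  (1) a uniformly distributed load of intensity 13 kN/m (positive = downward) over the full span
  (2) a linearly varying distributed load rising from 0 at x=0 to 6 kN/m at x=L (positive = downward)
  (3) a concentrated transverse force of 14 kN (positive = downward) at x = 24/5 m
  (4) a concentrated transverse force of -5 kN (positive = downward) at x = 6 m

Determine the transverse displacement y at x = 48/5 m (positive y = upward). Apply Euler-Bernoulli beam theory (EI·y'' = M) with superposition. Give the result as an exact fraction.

y(48/5) = -1488717/781250000 m

Load 1 — uniform load w=13 kN/m over full span:
  y_1 = -wx²(L-x)²/(24EI) = -13·(48/5)²·(12-(48/5))²/(24·200000) = -2808/1953125 m
Load 2 — triangular load w₀=6 kN/m (0→w₀ over full span):
  y_2 = -w₀x²(L-x)²(x+2L)/(120LEI) = -6·(48/5)²·(12-(48/5))²·((48/5)+2·12)/(120·12·200000) = -18144/48828125 m
Load 3 — point force P=14 kN at a=24/5 m (b=L-a=36/5):
  y_3 = -Pa²(L-x)²(3bL-(3b+a)(L-x))/(6L³EI)  [x>a] = -14·(24/5)²·(12-(48/5))²·(3·(36/5)·12-(3·(36/5)+(24/5))·(12-(48/5)))/(6·12³·200000) = -8568/48828125 m
Load 4 — point force P=-5 kN at a=6 m (b=L-a=6):
  y_4 = -Pa²(L-x)²(3bL-(3b+a)(L-x))/(6L³EI)  [x>a] = -(-5)·6²·(12-(48/5))²·(3·6·12-(3·6+6)·(12-(48/5)))/(6·12³·200000) = 99/1250000 m
Superposition: y = Σ y_i = -1488717/781250000 m ≈ -0.001906 m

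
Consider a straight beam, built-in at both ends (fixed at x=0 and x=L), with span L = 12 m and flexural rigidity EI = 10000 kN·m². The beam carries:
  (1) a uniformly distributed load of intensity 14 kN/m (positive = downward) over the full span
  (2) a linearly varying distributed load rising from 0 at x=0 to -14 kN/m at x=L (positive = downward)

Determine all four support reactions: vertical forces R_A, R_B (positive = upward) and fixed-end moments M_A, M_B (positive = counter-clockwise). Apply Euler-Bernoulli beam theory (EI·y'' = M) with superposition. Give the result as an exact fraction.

Load 1 — uniform load w=14 kN/m over full span:
  R_A = wL/2 = 14·12/2 = 84 kN
  M_A = wL²/12 = 14·12²/12 = 168 kN·m
  R_B = wL/2 = 14·12/2 = 84 kN
  M_B = -wL²/12 = -14·12²/12 = -168 kN·m
Load 2 — triangular load w₀=-14 kN/m (0→w₀ over full span):
  R_A = 3w₀L/20 = 3·(-14)·12/20 = -126/5 kN
  M_A = w₀L²/30 = (-14)·12²/30 = -336/5 kN·m
  R_B = 7w₀L/20 = 7·(-14)·12/20 = -294/5 kN
  M_B = -w₀L²/20 = -(-14)·12²/20 = 504/5 kN·m
Superposition: R_A = 294/5 kN, M_A = 504/5 kN·m, R_B = 126/5 kN, M_B = -336/5 kN·m

R_A = 294/5 kN, M_A = 504/5 kN·m, R_B = 126/5 kN, M_B = -336/5 kN·m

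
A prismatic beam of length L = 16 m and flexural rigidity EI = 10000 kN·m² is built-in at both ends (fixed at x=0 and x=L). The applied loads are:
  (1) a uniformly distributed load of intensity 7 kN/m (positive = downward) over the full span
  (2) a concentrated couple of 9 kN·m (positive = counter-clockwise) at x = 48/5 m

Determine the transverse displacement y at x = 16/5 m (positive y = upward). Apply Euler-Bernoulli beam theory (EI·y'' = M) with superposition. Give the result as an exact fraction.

Load 1 — uniform load w=7 kN/m over full span:
  y_1 = -wx²(L-x)²/(24EI) = -7·(16/5)²·(16-(16/5))²/(24·10000) = -57344/1171875 m
Load 2 — applied couple M₀=9 kN·m at a=48/5 m (b=L-a=32/5):
  y_2 = (R_Ax³/6 - M_Ax²/2)/EI  [x≤a] with R_A=81/100, M_A=72/25 = ((81/100)·(16/5)³/6 - (72/25)·(16/5)²/2)/10000 = -2016/1953125 m
Superposition: y = Σ y_i = -292768/5859375 m ≈ -0.049966 m

y(16/5) = -292768/5859375 m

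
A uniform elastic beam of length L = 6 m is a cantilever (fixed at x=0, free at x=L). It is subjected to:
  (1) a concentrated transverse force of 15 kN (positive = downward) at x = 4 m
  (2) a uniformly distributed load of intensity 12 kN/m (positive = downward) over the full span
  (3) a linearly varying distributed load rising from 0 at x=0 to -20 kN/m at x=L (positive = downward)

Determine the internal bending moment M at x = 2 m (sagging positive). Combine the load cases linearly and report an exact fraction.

M(2) = -14/9 kN·m

Load 1 — point force P=15 kN at a=4 m (b=L-a=2):
  M_1 = -P(a-x)  [x≤a] = -15·(4-2) = -30 kN·m
Load 2 — uniform load w=12 kN/m over full span:
  M_2 = -w(L-x)²/2 = -12·(6-2)²/2 = -96 kN·m
Load 3 — triangular load w₀=-20 kN/m (0→w₀ over full span):
  M_3 = w₀Lx/2 - w₀L²/3 - w₀x³/(6L) = (-20)·6·2/2 - (-20)·6²/3 - (-20)·2³/(6·6) = 1120/9 kN·m
Superposition: M = Σ M_i = -14/9 kN·m ≈ -1.555556 kN·m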